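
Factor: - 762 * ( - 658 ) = 501396 = 2^2 * 3^1 * 7^1*47^1 * 127^1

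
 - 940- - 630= - 310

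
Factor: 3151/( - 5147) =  - 23^1*137^1 * 5147^( - 1)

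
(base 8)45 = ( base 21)1g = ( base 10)37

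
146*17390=2538940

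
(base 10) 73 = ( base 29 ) 2f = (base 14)53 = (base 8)111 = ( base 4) 1021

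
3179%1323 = 533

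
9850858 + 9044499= 18895357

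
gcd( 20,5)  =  5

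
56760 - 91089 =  - 34329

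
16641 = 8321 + 8320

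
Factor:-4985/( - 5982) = 5/6 = 2^( - 1)*3^( - 1 )*5^1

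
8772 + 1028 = 9800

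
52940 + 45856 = 98796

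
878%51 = 11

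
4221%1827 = 567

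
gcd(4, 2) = 2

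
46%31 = 15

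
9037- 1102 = 7935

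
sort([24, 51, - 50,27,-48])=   [ - 50, - 48,24,27,51 ] 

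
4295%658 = 347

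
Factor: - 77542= - 2^1  *137^1*283^1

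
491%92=31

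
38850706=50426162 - 11575456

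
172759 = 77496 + 95263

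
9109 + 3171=12280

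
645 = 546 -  - 99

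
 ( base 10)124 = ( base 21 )5j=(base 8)174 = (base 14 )8C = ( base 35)3j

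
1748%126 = 110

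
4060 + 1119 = 5179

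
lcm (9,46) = 414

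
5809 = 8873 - 3064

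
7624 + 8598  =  16222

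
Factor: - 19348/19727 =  - 2^2*7^1*691^1*19727^( - 1)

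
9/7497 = 1/833 = 0.00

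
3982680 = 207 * 19240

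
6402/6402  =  1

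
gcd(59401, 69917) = 1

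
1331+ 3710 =5041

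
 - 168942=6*(  -  28157 ) 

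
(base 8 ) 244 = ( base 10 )164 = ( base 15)ae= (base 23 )73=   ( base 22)7A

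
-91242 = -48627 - 42615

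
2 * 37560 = 75120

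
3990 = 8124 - 4134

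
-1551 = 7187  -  8738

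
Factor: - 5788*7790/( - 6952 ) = 5636065/869 = 5^1*11^ ( - 1) *19^1 * 41^1 * 79^(-1 ) *1447^1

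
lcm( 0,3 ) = 0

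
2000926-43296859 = - 41295933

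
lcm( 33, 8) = 264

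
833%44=41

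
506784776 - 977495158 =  - 470710382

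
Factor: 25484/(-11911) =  - 2^2*23^1*43^(-1)=- 92/43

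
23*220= 5060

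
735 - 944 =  - 209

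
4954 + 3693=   8647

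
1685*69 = 116265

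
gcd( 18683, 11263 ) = 7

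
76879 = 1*76879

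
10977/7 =1568 + 1/7 = 1568.14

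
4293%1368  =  189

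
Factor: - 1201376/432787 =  - 2^5*11^1*271^( - 1 )  *1597^( - 1)*3413^1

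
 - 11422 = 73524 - 84946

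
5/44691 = 5/44691 = 0.00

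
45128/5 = 9025 + 3/5 = 9025.60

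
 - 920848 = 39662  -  960510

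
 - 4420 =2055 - 6475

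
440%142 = 14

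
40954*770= 31534580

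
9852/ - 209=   -  48 + 180/209 = - 47.14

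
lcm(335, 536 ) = 2680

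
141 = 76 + 65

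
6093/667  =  6093/667 = 9.13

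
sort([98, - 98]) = [ - 98,98]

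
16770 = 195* 86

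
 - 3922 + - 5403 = -9325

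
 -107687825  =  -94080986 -13606839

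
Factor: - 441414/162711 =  - 2^1*101^(-1)*137^1=- 274/101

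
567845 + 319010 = 886855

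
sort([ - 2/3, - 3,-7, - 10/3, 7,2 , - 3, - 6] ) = [ - 7, - 6,-10/3, - 3, - 3 , - 2/3, 2,7] 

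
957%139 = 123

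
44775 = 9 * 4975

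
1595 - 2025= - 430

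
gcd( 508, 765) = 1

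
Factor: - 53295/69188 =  - 2^( - 2)*3^1*5^1*7^( - 2)*11^1*17^1*19^1*353^(-1 )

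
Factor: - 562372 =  - 2^2*140593^1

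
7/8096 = 7/8096 = 0.00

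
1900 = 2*950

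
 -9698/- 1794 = 5 + 28/69  =  5.41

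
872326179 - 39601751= 832724428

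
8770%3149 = 2472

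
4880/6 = 2440/3 = 813.33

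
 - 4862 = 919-5781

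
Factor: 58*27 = 1566 = 2^1 * 3^3 * 29^1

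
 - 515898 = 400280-916178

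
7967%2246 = 1229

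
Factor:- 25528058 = - 2^1*19^1*671791^1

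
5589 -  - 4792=10381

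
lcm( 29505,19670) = 59010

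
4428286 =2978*1487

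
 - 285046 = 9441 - 294487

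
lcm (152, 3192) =3192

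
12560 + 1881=14441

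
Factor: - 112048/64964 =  - 2^2 *47^1 * 109^( -1 ) = - 188/109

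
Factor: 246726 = 2^1*3^4*1523^1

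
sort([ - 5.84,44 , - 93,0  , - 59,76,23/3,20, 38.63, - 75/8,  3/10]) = [- 93, - 59, - 75/8, - 5.84,0,3/10,23/3,20,38.63,44,76 ]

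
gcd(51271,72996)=869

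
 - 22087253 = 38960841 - 61048094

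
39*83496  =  3256344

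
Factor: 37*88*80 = 260480 = 2^7*5^1 *11^1*37^1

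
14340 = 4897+9443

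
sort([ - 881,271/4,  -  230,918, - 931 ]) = [ - 931, - 881, - 230, 271/4, 918 ]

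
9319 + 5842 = 15161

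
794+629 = 1423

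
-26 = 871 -897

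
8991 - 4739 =4252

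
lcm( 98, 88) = 4312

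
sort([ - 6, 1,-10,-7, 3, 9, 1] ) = [ -10,-7, - 6, 1,1, 3,9] 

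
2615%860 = 35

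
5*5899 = 29495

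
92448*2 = 184896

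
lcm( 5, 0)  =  0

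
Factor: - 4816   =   - 2^4*7^1*43^1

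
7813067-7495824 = 317243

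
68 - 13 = 55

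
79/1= 79 = 79.00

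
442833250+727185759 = 1170019009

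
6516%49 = 48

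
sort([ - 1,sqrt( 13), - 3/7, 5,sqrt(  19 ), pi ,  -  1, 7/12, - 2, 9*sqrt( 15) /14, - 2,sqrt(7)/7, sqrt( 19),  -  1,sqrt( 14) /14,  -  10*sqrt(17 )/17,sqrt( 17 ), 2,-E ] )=[  -  E, - 10*sqrt( 17 ) /17, - 2, -2, - 1,  -  1, - 1, - 3/7,sqrt(14 ) /14,sqrt(7) /7,7/12 , 2, 9*sqrt ( 15 ) /14,  pi,sqrt(13),sqrt( 17), sqrt(19 ), sqrt(19), 5]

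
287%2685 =287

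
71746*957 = 68660922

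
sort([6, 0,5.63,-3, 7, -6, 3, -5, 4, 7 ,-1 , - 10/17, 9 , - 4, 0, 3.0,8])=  [ -6,- 5, - 4, - 3, - 1, - 10/17, 0, 0, 3 , 3.0, 4, 5.63,6,7 , 7, 8,9]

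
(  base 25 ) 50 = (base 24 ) 55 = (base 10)125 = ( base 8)175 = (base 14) 8D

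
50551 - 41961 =8590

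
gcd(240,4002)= 6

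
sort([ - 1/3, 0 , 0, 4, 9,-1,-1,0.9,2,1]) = [ - 1,-1, - 1/3,0,  0,0.9,1,2, 4,9]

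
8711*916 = 7979276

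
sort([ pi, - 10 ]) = [ - 10,pi ]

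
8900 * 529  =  4708100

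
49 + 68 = 117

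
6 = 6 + 0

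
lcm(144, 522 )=4176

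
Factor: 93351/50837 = 3219/1753 = 3^1*29^1*37^1 *1753^( - 1 )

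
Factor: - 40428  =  -2^2 * 3^2*1123^1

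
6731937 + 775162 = 7507099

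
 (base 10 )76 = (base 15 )51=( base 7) 136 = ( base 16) 4C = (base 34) 28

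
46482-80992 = -34510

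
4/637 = 4/637 = 0.01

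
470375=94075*5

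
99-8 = 91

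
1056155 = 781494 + 274661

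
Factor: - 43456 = -2^6*7^1*97^1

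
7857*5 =39285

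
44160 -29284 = 14876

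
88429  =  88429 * 1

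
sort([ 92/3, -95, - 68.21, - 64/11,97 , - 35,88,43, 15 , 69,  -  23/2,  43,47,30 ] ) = [ - 95, - 68.21, - 35,-23/2 , - 64/11,15 , 30,92/3 , 43 , 43 , 47,69, 88, 97]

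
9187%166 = 57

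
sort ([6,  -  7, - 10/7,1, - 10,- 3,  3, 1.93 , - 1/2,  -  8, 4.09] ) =[ - 10, - 8  , - 7,-3, - 10/7,  -  1/2, 1, 1.93, 3  ,  4.09,6 ] 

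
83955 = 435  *193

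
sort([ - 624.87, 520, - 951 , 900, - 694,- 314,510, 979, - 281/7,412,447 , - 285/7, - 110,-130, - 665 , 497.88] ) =[ - 951, - 694, - 665,-624.87, - 314, - 130, -110, - 285/7,-281/7,412,447, 497.88, 510,520,900, 979]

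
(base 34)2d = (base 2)1010001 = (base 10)81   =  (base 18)49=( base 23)3c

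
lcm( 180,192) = 2880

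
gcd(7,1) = 1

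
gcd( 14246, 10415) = 1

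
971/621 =1 + 350/621 = 1.56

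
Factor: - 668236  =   - 2^2 * 17^1*31^1*317^1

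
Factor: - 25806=-2^1*3^1*11^1*17^1*23^1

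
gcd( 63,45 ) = 9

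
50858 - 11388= 39470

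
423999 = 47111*9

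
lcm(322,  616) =14168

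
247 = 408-161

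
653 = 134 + 519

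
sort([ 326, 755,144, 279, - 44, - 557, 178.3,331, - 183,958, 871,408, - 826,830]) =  [ - 826, - 557, - 183, - 44, 144 , 178.3,  279,326 , 331, 408,755,830,871,958]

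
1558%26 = 24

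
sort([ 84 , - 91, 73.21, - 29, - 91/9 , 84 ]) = [ - 91,-29,-91/9, 73.21, 84, 84 ] 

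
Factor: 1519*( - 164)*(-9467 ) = 2^2*7^2*31^1*41^1*9467^1 = 2358381172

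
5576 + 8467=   14043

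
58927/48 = 58927/48 = 1227.65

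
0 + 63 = 63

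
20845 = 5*4169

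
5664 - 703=4961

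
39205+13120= 52325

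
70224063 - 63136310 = 7087753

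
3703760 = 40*92594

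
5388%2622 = 144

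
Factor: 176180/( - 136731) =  - 2^2*3^(-1)*5^1*7^(- 1)*17^( - 1 )*23^1 = - 460/357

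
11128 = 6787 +4341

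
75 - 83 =-8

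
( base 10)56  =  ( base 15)3b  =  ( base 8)70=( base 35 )1L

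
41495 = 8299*5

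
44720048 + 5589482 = 50309530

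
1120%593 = 527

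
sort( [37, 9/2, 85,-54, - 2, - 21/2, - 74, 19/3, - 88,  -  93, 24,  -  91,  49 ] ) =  [  -  93 , - 91,-88,-74,-54,-21/2,-2, 9/2, 19/3, 24,37, 49, 85]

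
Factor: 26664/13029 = 88/43 = 2^3*11^1*43^(-1 )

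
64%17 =13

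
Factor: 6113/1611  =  3^( - 2 )*179^( - 1 ) * 6113^1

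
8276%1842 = 908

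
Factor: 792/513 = 2^3*3^( - 1) * 11^1* 19^( - 1 )= 88/57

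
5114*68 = 347752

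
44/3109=44/3109 = 0.01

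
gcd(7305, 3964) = 1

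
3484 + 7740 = 11224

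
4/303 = 4/303 = 0.01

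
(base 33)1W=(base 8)101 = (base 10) 65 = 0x41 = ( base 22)2L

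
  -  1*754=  -754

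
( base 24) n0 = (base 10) 552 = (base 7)1416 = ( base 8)1050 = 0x228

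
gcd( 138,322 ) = 46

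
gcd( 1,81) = 1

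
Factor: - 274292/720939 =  - 2^2*3^( - 1) * 47^1*167^( - 1 )*1439^( - 1 )*1459^1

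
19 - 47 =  - 28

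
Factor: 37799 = 37799^1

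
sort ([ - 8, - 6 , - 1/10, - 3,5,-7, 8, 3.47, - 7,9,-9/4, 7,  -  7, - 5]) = [ - 8,-7,- 7,-7, - 6, - 5,-3,- 9/4,-1/10, 3.47,5,7, 8, 9]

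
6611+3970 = 10581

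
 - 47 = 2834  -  2881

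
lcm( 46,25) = 1150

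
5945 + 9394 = 15339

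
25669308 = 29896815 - 4227507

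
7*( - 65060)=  - 455420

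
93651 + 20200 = 113851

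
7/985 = 7/985 = 0.01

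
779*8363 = 6514777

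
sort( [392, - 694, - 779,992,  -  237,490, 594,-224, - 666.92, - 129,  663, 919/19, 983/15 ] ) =[ -779, - 694,-666.92 , - 237, - 224, - 129,919/19,  983/15, 392, 490,  594  ,  663,  992]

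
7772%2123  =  1403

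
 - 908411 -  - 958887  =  50476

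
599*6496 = 3891104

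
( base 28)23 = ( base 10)59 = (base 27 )25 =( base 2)111011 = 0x3B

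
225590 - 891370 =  - 665780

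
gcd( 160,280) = 40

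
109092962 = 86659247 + 22433715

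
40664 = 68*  598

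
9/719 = 9/719=0.01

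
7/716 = 7/716 = 0.01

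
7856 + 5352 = 13208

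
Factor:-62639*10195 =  - 5^1*2039^1 *62639^1 = -  638604605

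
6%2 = 0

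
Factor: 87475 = 5^2*3499^1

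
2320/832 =2  +  41/52 = 2.79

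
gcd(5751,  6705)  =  9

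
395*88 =34760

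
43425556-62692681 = - 19267125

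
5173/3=5173/3 =1724.33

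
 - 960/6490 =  - 96/649 = - 0.15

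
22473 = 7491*3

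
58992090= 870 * 67807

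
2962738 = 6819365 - 3856627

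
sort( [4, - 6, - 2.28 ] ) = [ - 6, - 2.28,4]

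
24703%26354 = 24703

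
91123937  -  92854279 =-1730342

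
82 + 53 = 135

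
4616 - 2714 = 1902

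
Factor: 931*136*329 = 2^3 * 7^3*17^1*19^1*47^1 = 41656664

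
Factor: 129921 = 3^1*11^1*31^1*127^1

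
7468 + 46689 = 54157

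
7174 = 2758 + 4416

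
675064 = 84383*8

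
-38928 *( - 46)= 1790688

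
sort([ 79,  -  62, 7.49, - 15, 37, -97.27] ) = [-97.27, - 62, - 15,7.49,37, 79 ]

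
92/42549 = 92/42549 = 0.00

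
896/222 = 4+4/111 = 4.04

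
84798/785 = 84798/785 = 108.02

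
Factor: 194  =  2^1*97^1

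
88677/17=88677/17 = 5216.29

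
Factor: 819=3^2 * 7^1 * 13^1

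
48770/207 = 235 + 125/207 = 235.60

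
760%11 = 1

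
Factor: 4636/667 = 2^2*19^1*23^( - 1)*29^(- 1 )*61^1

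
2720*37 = 100640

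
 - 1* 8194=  -8194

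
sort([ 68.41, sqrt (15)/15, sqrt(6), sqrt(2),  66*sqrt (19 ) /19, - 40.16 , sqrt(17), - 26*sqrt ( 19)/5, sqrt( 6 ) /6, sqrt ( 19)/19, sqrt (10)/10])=[ - 40.16, - 26 * sqrt(19 ) /5 , sqrt (19)/19, sqrt(15)/15, sqrt( 10)/10 , sqrt (6)/6, sqrt( 2), sqrt(6),sqrt( 17),66*sqrt( 19)/19, 68.41]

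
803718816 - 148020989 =655697827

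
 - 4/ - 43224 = 1/10806=0.00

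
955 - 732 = 223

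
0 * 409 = 0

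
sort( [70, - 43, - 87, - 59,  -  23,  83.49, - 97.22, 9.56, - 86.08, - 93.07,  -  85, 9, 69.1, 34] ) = [ - 97.22, - 93.07, - 87,-86.08, - 85, - 59,-43, - 23,9, 9.56, 34, 69.1, 70, 83.49]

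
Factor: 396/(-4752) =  -2^( - 2)*3^( - 1) = - 1/12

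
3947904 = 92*42912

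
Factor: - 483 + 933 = 2^1*3^2 *5^2 =450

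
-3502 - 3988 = - 7490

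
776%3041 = 776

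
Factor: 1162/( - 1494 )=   -3^( - 2 )*7^1 = - 7/9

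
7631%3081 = 1469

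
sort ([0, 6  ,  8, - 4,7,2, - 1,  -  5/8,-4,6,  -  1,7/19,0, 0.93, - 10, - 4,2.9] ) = [ - 10, - 4, -4, - 4, - 1,- 1, - 5/8,0,0 , 7/19,0.93,2,2.9,6, 6, 7,8] 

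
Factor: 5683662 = 2^1*3^3*105253^1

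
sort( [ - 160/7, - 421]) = [- 421, - 160/7]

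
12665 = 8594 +4071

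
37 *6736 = 249232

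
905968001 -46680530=859287471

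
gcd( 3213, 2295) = 459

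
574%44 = 2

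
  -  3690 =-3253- 437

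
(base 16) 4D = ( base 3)2212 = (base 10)77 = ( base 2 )1001101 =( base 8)115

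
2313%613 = 474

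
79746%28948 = 21850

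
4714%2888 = 1826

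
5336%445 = 441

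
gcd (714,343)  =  7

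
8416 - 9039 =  - 623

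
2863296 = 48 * 59652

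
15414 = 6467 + 8947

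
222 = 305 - 83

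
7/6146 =1/878= 0.00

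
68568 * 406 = 27838608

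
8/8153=8/8153 = 0.00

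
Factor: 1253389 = 257^1*4877^1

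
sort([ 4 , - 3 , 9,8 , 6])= [  -  3,  4, 6, 8, 9]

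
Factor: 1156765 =5^1*17^1*31^1*439^1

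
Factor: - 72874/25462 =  - 83/29  =  - 29^( - 1)  *83^1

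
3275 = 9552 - 6277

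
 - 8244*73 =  - 601812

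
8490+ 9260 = 17750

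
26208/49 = 3744/7 = 534.86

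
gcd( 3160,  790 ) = 790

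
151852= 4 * 37963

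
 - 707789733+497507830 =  - 210281903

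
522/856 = 261/428=0.61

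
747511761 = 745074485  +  2437276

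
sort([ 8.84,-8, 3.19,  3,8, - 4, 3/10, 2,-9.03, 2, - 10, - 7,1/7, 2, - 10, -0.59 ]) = [  -  10,  -  10, - 9.03,- 8,- 7, - 4 ,-0.59,1/7,3/10,  2,2, 2 , 3, 3.19,8,8.84 ]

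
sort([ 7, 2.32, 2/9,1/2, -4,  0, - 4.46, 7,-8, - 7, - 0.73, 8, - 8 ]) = [ - 8, - 8, - 7, - 4.46, - 4, - 0.73, 0, 2/9, 1/2, 2.32, 7 , 7, 8 ]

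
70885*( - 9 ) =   -  637965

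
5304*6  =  31824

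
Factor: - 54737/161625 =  - 127/375 =- 3^ (-1)*5^( - 3 )*127^1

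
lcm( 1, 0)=0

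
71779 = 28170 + 43609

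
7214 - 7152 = 62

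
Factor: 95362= 2^1*47681^1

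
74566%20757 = 12295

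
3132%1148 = 836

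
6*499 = 2994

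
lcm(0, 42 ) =0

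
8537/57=8537/57 = 149.77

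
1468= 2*734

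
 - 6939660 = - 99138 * 70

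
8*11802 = 94416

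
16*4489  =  71824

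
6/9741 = 2/3247 =0.00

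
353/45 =7 + 38/45 =7.84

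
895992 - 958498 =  - 62506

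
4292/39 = 4292/39 = 110.05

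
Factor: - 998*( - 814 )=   2^2*11^1* 37^1*499^1 = 812372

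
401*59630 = 23911630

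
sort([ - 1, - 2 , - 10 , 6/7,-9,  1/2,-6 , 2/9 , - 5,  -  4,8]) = [ - 10, - 9, - 6, - 5 , - 4,  -  2 , - 1, 2/9,  1/2 , 6/7,8 ] 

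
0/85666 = 0 =0.00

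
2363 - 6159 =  - 3796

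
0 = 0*800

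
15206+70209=85415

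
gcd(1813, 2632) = 7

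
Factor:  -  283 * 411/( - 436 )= 2^( - 2)*3^1 *109^( - 1 ) * 137^1*283^1 = 116313/436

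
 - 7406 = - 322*23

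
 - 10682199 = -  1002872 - 9679327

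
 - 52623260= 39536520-92159780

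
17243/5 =3448 + 3/5 = 3448.60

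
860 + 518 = 1378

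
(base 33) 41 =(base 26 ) 53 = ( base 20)6D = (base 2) 10000101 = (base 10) 133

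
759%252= 3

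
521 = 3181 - 2660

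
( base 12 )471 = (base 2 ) 1010010101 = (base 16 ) 295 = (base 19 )1FF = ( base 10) 661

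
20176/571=20176/571= 35.33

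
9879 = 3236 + 6643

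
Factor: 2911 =41^1*71^1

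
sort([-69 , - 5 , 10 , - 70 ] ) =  [- 70 , - 69,- 5,  10 ]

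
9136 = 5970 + 3166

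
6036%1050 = 786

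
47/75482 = 1/1606 = 0.00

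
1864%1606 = 258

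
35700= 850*42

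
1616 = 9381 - 7765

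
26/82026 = 13/41013 = 0.00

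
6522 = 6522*1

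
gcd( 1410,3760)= 470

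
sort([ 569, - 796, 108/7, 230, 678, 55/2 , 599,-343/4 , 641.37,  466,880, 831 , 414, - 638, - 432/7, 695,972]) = [ - 796 , - 638,-343/4,-432/7 , 108/7,55/2, 230,414, 466,569 , 599,641.37,678, 695 , 831, 880, 972]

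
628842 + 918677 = 1547519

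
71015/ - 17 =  - 4178+11/17=-4177.35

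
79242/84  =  943+5/14=943.36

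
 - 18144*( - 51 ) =925344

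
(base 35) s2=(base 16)3d6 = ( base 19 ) 2DD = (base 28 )172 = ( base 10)982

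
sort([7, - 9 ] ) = [ - 9, 7] 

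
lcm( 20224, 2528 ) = 20224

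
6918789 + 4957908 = 11876697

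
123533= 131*943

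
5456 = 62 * 88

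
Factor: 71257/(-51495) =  - 3^ ( - 1 ) * 5^( - 1)*3433^( - 1)*71257^1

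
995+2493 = 3488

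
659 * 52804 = 34797836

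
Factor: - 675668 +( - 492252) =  - 1167920=- 2^4*5^1*13^1*1123^1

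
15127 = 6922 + 8205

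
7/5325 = 7/5325= 0.00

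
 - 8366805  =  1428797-9795602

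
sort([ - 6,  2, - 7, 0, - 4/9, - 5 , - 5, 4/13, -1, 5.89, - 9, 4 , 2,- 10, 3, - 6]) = [ - 10,  -  9,-7,  -  6, - 6,-5  , - 5, - 1, - 4/9, 0,4/13,2, 2,  3, 4,5.89]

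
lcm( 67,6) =402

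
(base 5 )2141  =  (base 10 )296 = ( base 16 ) 128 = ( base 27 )aq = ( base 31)9H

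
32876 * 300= 9862800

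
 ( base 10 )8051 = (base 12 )47AB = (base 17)1aea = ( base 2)1111101110011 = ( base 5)224201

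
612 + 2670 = 3282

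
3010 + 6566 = 9576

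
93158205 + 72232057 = 165390262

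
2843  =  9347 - 6504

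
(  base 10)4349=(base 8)10375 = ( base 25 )6NO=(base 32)47t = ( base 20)AH9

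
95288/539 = 95288/539 = 176.79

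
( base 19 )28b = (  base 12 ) 619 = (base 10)885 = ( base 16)375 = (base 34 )Q1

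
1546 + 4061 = 5607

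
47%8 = 7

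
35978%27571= 8407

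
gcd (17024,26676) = 76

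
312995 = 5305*59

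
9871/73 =9871/73 =135.22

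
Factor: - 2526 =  - 2^1*3^1 * 421^1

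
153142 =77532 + 75610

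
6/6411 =2/2137 = 0.00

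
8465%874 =599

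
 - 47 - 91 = - 138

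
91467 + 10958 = 102425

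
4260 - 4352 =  - 92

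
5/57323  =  5/57323 = 0.00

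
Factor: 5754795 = 3^1 * 5^1*37^1* 10369^1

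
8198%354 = 56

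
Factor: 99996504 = 2^3*3^1*59^1*70619^1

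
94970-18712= 76258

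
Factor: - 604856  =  -2^3*7^2*1543^1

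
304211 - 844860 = -540649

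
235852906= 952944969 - 717092063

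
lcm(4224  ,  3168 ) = 12672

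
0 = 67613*0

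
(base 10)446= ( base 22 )k6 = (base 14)23c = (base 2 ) 110111110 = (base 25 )hl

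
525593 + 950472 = 1476065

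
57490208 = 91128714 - 33638506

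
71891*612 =43997292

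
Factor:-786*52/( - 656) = 5109/82 = 2^(-1 )*3^1*13^1*41^(-1 )*131^1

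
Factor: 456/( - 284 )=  - 2^1*3^1*19^1*71^(-1 ) = -  114/71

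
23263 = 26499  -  3236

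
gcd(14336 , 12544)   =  1792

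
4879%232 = 7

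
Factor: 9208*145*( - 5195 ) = - 2^3*5^2 * 29^1 *1039^1*1151^1 = - 6936156200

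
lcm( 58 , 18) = 522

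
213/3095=213/3095  =  0.07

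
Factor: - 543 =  - 3^1*181^1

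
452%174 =104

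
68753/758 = 68753/758  =  90.70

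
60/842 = 30/421 = 0.07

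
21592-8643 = 12949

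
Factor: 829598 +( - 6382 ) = 2^4*23^1*2237^1 = 823216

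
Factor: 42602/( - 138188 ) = -119/386  =  -2^( - 1 )*7^1*17^1*193^( - 1)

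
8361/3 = 2787  =  2787.00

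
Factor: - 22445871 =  -3^1 * 7^2 * 43^1 * 53^1*67^1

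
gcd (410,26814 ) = 82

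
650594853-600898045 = 49696808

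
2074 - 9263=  - 7189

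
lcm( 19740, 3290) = 19740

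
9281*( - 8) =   -  74248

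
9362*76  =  711512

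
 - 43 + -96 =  - 139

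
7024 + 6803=13827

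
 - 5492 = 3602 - 9094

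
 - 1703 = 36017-37720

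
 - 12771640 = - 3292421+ - 9479219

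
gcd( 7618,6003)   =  1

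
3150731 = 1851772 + 1298959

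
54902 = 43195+11707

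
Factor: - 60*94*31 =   -  2^3* 3^1*5^1 *31^1*47^1= - 174840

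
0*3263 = 0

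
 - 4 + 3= -1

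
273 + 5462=5735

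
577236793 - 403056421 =174180372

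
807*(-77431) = - 62486817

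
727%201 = 124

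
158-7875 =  - 7717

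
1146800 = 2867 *400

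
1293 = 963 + 330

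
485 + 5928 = 6413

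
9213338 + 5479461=14692799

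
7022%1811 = 1589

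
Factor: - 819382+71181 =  - 748201 = - 19^1*53^1*743^1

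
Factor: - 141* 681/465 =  - 3^1 * 5^( - 1)  *31^( - 1) *47^1*227^1 = -32007/155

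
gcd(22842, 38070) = 7614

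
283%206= 77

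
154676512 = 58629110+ 96047402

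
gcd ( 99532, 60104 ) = 4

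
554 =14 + 540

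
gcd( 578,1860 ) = 2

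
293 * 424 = 124232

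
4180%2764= 1416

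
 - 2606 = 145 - 2751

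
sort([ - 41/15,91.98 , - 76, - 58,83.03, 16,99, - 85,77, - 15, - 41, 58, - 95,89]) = [ - 95, - 85, - 76, - 58, - 41, - 15, - 41/15, 16 , 58,77,83.03,89,  91.98, 99 ] 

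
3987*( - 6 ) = -23922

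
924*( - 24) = - 22176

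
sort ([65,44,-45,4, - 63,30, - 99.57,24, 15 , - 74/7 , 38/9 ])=[ - 99.57,-63, - 45,-74/7, 4,38/9,15,24 , 30,  44, 65]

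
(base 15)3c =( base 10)57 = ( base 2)111001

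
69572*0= 0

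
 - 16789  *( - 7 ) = 117523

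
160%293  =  160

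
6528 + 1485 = 8013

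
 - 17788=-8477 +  - 9311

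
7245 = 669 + 6576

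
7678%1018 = 552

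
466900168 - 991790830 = - 524890662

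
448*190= 85120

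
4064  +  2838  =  6902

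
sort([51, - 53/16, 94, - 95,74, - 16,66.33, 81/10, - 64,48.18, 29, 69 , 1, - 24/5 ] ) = [ - 95, - 64,-16,-24/5, - 53/16,  1, 81/10, 29,48.18, 51, 66.33,  69, 74, 94] 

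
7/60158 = 1/8594 = 0.00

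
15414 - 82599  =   - 67185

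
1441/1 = 1441 = 1441.00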